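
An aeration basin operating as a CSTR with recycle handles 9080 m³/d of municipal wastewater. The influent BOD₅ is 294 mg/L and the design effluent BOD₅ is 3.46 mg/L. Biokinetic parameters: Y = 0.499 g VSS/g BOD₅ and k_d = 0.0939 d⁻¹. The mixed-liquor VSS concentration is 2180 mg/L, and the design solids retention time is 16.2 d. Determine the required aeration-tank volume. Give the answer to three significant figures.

V ≈ 3880 m³

Rearranging the biomass balance for a CMAS with decay, V = Y·Q·ΔS·θ_c / [X·(1+k_d θ_c)] = 0.499 × 9080 × (294 − 3.46) × 16.2 / [2180 × (1 + 0.0939 × 16.2)] = 2.13×10^7 / 5496 = 3880 m³.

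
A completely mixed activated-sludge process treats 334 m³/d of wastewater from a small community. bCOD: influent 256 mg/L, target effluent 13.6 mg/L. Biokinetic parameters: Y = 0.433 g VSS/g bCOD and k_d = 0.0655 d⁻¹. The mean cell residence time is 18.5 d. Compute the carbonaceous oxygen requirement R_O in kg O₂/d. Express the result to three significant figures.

R_O ≈ 58.5 kg O₂/d

The observed yield is Y_obs = Y/(1 + k_d·θ_c) = 0.433 / (1 + 0.0655 × 18.5) = 0.433 / 2.212 = 0.1958 g VSS per g bCOD removed.
Substrate removed = Q·(S₀ − S) = 334 m³/d × (256 − 13.6) g/m³ = 8.1×10^4 g/d = 80.96 kg/d.
P_X = Y_obs·Q·(S₀ − S) = 0.1958 × 80.96 = 15.85 kg VSS/d.
Carbonaceous O₂ demand = substrate oxidised − cell-mass equivalent = 80.96 − 1.42 × 15.85 = 58.45 kg O₂/d.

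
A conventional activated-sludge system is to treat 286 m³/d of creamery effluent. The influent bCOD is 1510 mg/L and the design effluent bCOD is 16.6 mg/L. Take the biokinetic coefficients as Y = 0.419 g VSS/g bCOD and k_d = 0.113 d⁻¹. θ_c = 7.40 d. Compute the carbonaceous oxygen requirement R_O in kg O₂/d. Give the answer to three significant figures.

R_O ≈ 289 kg O₂/d

Observed yield with endogenous decay: Y_obs = Y / (1 + k_d·θ_c) = 0.419 / (1 + 0.113 × 7.40) = 0.419 / 1.836 = 0.2282 g VSS/g bCOD.
Substrate removed = Q·(S₀ − S) = 286 m³/d × (1510 − 16.6) g/m³ = 4.27×10^5 g/d = 427.1 kg/d.
Net sludge production P_X = 0.2282 × 427.1 = 97.46 kg VSS/d.
R_O = Q·ΔS − 1.42 P_X = 427.1 − 138.4 = 288.7 kg O₂/d.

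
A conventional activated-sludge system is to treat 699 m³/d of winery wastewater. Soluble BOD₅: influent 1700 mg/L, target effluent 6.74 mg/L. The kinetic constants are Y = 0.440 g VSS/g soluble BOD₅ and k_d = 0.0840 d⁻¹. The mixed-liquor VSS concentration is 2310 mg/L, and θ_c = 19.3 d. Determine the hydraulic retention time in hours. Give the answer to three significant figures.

Steady-state biomass mass balance: V·X·(1 + k_d·θ_c) = Y·Q·(S₀ − S)·θ_c, so V = 0.440 × 699 × (1700 − 6.74) × 19.3 / [2310 × (1 + 0.0840 × 19.3)] = 1.01×10^7 / 6055 = 1660 m³.
HRT = V/Q = 1660 m³ / 699 m³·d⁻¹ = 2.375 d × 24 = 56.99 h.

τ ≈ 57.0 h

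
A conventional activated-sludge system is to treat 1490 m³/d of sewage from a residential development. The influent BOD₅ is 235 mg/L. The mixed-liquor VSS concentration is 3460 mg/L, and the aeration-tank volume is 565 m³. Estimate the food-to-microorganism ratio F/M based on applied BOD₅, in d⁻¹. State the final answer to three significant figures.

F/M ≈ 0.179 d⁻¹

F/M = applied load / biomass = Q·S₀/(V·X) = 1490 × 235 / (565.0 × 3460) = 0.1791 d⁻¹.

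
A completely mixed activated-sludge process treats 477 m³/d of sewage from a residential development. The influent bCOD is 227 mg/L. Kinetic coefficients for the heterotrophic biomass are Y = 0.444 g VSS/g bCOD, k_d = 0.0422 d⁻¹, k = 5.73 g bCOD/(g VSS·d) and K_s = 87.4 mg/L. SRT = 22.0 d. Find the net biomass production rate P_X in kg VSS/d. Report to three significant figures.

From the Monod/SRT balance for a CMAS, S = K_s·(1+k_d θ_c)/[θ_c·(Y k − k_d) − 1] = 87.4 × (1 + 0.0422 × 22.0) / [22.0 × (0.444 × 5.73 − 0.0422) − 1] = 168.5 / 54.04 = 3.119 mg/L.
Correct the yield for decay: Y_obs = Y/(1 + k_d θ_c) = 0.444 / (1 + 0.0422 × 22.0) = 0.444 / 1.928 = 0.2302.
Mass of bCOD removed per day: Q(S₀ − S) = 477 × 223.9 g/m³ = 106.8 kg/d.
Net biomass production P_X = Y_obs × Q·(S₀ − S) = 0.2302 × 106.8 = 24.59 kg VSS/d.

P_X ≈ 24.6 kg VSS/d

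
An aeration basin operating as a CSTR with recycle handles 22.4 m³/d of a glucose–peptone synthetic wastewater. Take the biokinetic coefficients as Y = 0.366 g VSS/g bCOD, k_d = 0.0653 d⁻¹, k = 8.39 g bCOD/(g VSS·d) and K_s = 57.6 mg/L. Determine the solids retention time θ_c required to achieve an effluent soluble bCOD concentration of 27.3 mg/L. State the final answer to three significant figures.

θ_c ≈ 1.08 d

From 1/θ_c = Y·k·S/(K_s + S) − k_d: Y·k·S/(K_s+S) = 0.366 × 8.39 × 27.3 / (57.6 + 27.3) = 0.9874 d⁻¹.
θ_c = 1/(μ − k_d) = 1/(0.9874 − 0.0653) = 1/0.9221 = 1.084 d.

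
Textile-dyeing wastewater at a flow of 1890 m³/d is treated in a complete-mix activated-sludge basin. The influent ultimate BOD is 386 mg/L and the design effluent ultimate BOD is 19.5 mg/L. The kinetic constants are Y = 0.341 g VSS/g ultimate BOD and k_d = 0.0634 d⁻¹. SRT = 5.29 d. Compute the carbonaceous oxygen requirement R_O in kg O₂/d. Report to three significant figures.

R_O ≈ 442 kg O₂/d

The observed yield is Y_obs = Y/(1 + k_d·θ_c) = 0.341 / (1 + 0.0634 × 5.29) = 0.341 / 1.335 = 0.2554 g VSS per g ultimate BOD removed.
Q·(S₀ − S) = 1890 × (386 − 19.5) × 10⁻³ = 692.7 kg/d removed.
Biomass synthesised: P_X = Y_obs × 692.7 = 176.9 kg VSS/d.
R_O = Q·ΔS − 1.42 P_X = 692.7 − 251.2 = 441.5 kg O₂/d.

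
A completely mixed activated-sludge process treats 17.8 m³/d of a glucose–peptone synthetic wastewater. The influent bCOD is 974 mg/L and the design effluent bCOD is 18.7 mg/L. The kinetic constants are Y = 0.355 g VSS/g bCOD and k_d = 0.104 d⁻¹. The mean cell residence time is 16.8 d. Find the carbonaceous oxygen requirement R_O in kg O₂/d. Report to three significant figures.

Y_obs = Y / (1 + k_d θ_c) = 0.355 / (1 + 0.104 × 16.8) = 0.355 / 2.747 = 0.1292.
ΔS = 974 − 18.7 = 955.3 mg/L, so the substrate removal rate is 17.8 × 955.3/1000 = 17.00 kg bCOD/d.
Biomass synthesised: P_X = Y_obs × 17.00 = 2.197 kg VSS/d.
R_O = Q·ΔS − 1.42 P_X = 17.00 − 3.120 = 13.88 kg O₂/d.

R_O ≈ 13.9 kg O₂/d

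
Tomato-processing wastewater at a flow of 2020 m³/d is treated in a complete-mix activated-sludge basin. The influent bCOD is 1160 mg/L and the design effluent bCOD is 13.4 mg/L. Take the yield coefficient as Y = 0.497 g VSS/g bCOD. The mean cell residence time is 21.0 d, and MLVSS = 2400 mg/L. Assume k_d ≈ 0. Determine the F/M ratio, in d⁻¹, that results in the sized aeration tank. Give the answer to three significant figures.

F/M ≈ 0.0969 d⁻¹

V·X = Y·Q·ΔS·θ_c gives V = 0.497 × 2020 × (1160 − 13.4) × 21.0 / 2400 = 10072 m³.
Food-to-microorganism ratio F/M = Q S₀ / (V X) = 2020 × 1160 / (10072 × 2400) = 0.09693 d⁻¹.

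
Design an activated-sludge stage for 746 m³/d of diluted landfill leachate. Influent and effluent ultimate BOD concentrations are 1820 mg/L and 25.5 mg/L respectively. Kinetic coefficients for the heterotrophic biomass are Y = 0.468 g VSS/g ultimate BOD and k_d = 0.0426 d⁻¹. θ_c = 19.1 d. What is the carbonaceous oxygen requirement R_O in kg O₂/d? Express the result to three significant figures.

R_O ≈ 848 kg O₂/d

The observed yield is Y_obs = Y/(1 + k_d·θ_c) = 0.468 / (1 + 0.0426 × 19.1) = 0.468 / 1.814 = 0.2580 g VSS per g ultimate BOD removed.
ΔS = 1820 − 25.5 = 1794 mg/L, so the substrate removal rate is 746 × 1794/1000 = 1339 kg ultimate BOD/d.
P_X = Y_obs·Q·(S₀ − S) = 0.2580 × 1339 = 345.4 kg VSS/d.
Carbonaceous O₂ demand = substrate oxidised − cell-mass equivalent = 1339 − 1.42 × 345.4 = 848.2 kg O₂/d.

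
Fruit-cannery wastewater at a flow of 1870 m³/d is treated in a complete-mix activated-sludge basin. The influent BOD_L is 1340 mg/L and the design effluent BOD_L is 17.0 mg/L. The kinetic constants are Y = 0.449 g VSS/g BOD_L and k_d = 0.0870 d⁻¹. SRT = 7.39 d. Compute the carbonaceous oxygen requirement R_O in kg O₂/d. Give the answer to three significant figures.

Observed yield with endogenous decay: Y_obs = Y / (1 + k_d·θ_c) = 0.449 / (1 + 0.0870 × 7.39) = 0.449 / 1.643 = 0.2733 g VSS/g BOD_L.
Q·(S₀ − S) = 1870 × (1340 − 17.0) × 10⁻³ = 2474 kg/d removed.
Biomass synthesised: P_X = Y_obs × 2474 = 676.1 kg VSS/d.
R_O = Q·ΔS − 1.42 P_X = 2474 − 960.1 = 1514 kg O₂/d.

R_O ≈ 1510 kg O₂/d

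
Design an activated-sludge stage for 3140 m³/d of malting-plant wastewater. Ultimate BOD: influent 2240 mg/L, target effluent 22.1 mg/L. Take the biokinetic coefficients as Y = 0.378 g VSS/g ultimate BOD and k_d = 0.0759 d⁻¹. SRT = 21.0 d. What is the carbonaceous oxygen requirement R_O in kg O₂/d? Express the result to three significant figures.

R_O ≈ 5520 kg O₂/d

Observed yield with endogenous decay: Y_obs = Y / (1 + k_d·θ_c) = 0.378 / (1 + 0.0759 × 21.0) = 0.378 / 2.594 = 0.1457 g VSS/g ultimate BOD.
Mass of ultimate BOD removed per day: Q(S₀ − S) = 3140 × 2218 g/m³ = 6964 kg/d.
Biomass synthesised: P_X = Y_obs × 6964 = 1015 kg VSS/d.
Carbonaceous O₂ demand = substrate oxidised − cell-mass equivalent = 6964 − 1.42 × 1015 = 5523 kg O₂/d.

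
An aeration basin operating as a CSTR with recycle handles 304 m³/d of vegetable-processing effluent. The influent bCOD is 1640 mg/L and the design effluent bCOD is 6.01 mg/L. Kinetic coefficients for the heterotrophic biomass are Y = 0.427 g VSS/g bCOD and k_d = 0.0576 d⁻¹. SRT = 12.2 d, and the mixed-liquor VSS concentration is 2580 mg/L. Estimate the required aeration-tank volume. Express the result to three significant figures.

V ≈ 589 m³

From the SRT design equation V = Y Q (S₀−S) θ_c / [X (1 + k_d θ_c)] = 0.427 × 304 × (1640 − 6.01) × 12.2 / [2580 × (1 + 0.0576 × 12.2)] = 2.59×10^6 / 4393 = 589.0 m³.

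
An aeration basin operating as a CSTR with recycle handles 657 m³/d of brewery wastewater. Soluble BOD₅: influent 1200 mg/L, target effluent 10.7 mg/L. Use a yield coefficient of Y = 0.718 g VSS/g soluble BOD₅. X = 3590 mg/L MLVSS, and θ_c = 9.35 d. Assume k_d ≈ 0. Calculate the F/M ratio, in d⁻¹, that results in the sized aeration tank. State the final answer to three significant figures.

F/M ≈ 0.150 d⁻¹

V·X = Y·Q·ΔS·θ_c gives V = 0.718 × 657 × (1200 − 10.7) × 9.35 / 3590 = 1461 m³.
Food-to-microorganism ratio F/M = Q S₀ / (V X) = 657 × 1200 / (1461 × 3590) = 0.1503 d⁻¹.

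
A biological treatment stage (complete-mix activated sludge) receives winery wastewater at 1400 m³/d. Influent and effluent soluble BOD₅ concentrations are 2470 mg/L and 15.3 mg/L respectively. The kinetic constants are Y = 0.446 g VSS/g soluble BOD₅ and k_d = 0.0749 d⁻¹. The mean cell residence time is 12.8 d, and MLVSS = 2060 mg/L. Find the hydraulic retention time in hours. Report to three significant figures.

Steady-state biomass mass balance: V·X·(1 + k_d·θ_c) = Y·Q·(S₀ − S)·θ_c, so V = 0.446 × 1400 × (2470 − 15.3) × 12.8 / [2060 × (1 + 0.0749 × 12.8)] = 1.96×10^7 / 4035 = 4862 m³.
HRT = V/Q = 4862 m³ / 1400 m³·d⁻¹ = 3.473 d × 24 = 83.35 h.

τ ≈ 83.4 h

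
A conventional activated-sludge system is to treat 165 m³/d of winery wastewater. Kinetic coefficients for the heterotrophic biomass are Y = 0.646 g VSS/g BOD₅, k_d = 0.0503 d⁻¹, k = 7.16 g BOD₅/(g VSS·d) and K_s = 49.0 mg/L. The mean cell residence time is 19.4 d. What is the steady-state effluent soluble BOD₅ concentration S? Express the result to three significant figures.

For a completely mixed reactor with recycle the Lawrence–McCarty relation gives S = K_s·(1 + k_d·θ_c) / [θ_c·(Y·k − k_d) − 1] = 49.0 × (1 + 0.0503 × 19.4) / [19.4 × (0.646 × 7.16 − 0.0503) − 1] = 96.82 / 87.76 = 1.103 mg/L.

S ≈ 1.10 mg/L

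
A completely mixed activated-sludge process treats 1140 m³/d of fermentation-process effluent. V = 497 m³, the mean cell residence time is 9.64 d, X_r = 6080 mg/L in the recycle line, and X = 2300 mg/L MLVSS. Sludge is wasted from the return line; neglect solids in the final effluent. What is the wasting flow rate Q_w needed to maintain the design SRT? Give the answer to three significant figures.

Q_w ≈ 19.5 m³/d

Wasting from the return line (neglecting effluent solids): Q_w = V·X / (θ_c·X_r) = 497.0 × 2300 / (9.64 × 6080) = 19.50 m³/d.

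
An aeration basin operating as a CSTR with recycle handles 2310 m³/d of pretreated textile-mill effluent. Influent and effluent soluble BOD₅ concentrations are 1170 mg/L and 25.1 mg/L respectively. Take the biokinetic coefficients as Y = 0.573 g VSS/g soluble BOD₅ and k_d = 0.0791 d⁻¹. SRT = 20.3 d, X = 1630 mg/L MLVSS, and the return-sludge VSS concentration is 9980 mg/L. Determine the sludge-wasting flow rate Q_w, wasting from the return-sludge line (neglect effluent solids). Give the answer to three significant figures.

Q_w ≈ 58.3 m³/d

Rearranging the biomass balance for a CMAS with decay, V = Y·Q·ΔS·θ_c / [X·(1+k_d θ_c)] = 0.573 × 2310 × (1170 − 25.1) × 20.3 / [1630 × (1 + 0.0791 × 20.3)] = 3.08×10^7 / 4247 = 7243 m³.
θ_c = V·X/(Q_w·X_r) when wasting from the recycle, so Q_w = V·X/(θ_c·X_r) = 7243 × 1630 / (20.3 × 9980) = 58.27 m³/d.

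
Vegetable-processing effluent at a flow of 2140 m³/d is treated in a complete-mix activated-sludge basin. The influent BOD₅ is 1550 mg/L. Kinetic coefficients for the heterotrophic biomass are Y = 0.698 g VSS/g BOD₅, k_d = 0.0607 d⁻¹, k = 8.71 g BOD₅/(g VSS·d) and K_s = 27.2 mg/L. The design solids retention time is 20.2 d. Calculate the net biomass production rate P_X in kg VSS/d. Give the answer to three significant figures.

From the Monod/SRT balance for a CMAS, S = K_s·(1+k_d θ_c)/[θ_c·(Y k − k_d) − 1] = 27.2 × (1 + 0.0607 × 20.2) / [20.2 × (0.698 × 8.71 − 0.0607) − 1] = 60.55 / 120.6 = 0.5022 mg/L.
The observed yield is Y_obs = Y/(1 + k_d·θ_c) = 0.698 / (1 + 0.0607 × 20.2) = 0.698 / 2.226 = 0.3135 g VSS per g BOD₅ removed.
Mass of BOD₅ removed per day: Q(S₀ − S) = 2140 × 1549 g/m³ = 3316 kg/d.
Net biomass production P_X = Y_obs × Q·(S₀ − S) = 0.3135 × 3316 = 1040 kg VSS/d.

P_X ≈ 1040 kg VSS/d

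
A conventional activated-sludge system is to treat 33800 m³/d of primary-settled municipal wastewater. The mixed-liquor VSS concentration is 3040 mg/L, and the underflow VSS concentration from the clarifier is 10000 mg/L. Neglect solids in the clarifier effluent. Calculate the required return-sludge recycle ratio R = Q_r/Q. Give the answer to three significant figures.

R ≈ 0.437

Solids balance on the clarifier gives (1+R)X = R·X_r, so R = X/(X_r − X) = 3040 / (10000 − 3040) = 0.4368.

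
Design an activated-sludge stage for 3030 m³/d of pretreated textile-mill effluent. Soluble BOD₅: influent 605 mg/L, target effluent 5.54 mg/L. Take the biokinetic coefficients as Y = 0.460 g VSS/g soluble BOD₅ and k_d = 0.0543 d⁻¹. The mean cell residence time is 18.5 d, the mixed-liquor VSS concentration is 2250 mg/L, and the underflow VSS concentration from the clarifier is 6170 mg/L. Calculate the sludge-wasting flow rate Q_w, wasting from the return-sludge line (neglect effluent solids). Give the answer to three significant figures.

Rearranging the biomass balance for a CMAS with decay, V = Y·Q·ΔS·θ_c / [X·(1+k_d θ_c)] = 0.460 × 3030 × (605 − 5.54) × 18.5 / [2250 × (1 + 0.0543 × 18.5)] = 1.55×10^7 / 4510 = 3427 m³.
Q_w = (V·X)/(θ_c X_r) = 3427 × 2250 / (18.5 × 6170) = 67.56 m³/d.

Q_w ≈ 67.6 m³/d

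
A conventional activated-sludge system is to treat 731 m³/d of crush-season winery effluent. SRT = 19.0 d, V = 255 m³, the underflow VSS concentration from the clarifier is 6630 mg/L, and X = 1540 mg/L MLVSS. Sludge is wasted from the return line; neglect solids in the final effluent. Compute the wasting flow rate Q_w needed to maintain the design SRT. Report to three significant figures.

θ_c = V·X/(Q_w·X_r) when wasting from the recycle, so Q_w = V·X/(θ_c·X_r) = 255.0 × 1540 / (19.0 × 6630) = 3.117 m³/d.

Q_w ≈ 3.12 m³/d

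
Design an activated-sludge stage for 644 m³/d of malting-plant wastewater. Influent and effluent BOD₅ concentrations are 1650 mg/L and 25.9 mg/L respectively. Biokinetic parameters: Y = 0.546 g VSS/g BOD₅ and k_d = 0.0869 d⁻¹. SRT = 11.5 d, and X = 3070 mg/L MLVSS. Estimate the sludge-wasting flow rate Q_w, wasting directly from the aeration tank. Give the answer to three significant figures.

Q_w ≈ 93.0 m³/d

Rearranging the biomass balance for a CMAS with decay, V = Y·Q·ΔS·θ_c / [X·(1+k_d θ_c)] = 0.546 × 644 × (1650 − 25.9) × 11.5 / [3070 × (1 + 0.0869 × 11.5)] = 6.57×10^6 / 6138 = 1070 m³.
For wasting at MLVSS concentration, Q_w = V/θ_c = 1070/11.5 = 93.04 m³/d.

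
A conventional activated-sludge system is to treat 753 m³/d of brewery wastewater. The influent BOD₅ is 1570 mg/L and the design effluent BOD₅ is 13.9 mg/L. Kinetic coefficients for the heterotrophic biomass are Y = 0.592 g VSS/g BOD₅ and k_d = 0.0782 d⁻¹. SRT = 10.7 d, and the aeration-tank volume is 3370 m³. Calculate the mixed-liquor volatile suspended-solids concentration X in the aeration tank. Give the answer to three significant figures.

Solving the biomass balance for X: X = Y Q (S₀−S) θ_c / [V (1+k_d θ_c)] = 0.592 × 753 × (1570 − 13.9) × 10.7 / [3370 × (1 + 0.0782 × 10.7)] = 1199 mg/L.

X ≈ 1200 mg/L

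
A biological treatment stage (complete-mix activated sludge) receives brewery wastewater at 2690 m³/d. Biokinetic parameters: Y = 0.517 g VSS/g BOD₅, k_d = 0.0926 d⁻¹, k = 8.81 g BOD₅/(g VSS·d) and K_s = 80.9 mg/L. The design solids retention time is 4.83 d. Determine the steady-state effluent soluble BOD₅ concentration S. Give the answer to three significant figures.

S ≈ 5.70 mg/L

For a completely mixed reactor with recycle the Lawrence–McCarty relation gives S = K_s·(1 + k_d·θ_c) / [θ_c·(Y·k − k_d) − 1] = 80.9 × (1 + 0.0926 × 4.83) / [4.83 × (0.517 × 8.81 − 0.0926) − 1] = 117.1 / 20.55 = 5.697 mg/L.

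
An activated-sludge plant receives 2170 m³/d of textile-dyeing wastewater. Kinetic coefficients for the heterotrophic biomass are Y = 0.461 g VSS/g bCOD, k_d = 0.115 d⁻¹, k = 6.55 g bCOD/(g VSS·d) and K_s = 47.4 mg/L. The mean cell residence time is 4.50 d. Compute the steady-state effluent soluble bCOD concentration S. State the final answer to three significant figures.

For a completely mixed reactor with recycle the Lawrence–McCarty relation gives S = K_s·(1 + k_d·θ_c) / [θ_c·(Y·k − k_d) − 1] = 47.4 × (1 + 0.115 × 4.50) / [4.50 × (0.461 × 6.55 − 0.115) − 1] = 71.93 / 12.07 = 5.959 mg/L.

S ≈ 5.96 mg/L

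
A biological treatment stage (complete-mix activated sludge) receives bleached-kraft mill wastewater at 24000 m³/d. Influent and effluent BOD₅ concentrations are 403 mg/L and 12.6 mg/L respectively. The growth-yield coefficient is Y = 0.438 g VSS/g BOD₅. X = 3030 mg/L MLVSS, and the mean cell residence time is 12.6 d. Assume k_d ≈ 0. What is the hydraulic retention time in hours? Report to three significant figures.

τ ≈ 17.1 h

Biomass mass balance (decay neglected): V·X = Y·Q·(S₀ − S)·θ_c, so V = 0.438 × 24000 × (403 − 12.6) × 12.6 / 3030 = 17066 m³.
Hydraulic retention time τ = V/Q = 17066 / 24000 = 0.7111 d = 17.07 h.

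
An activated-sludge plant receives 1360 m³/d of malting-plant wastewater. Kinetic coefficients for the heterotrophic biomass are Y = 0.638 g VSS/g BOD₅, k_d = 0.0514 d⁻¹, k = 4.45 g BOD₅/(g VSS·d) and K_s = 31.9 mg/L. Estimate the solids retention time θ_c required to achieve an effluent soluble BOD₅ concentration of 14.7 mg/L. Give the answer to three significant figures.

θ_c ≈ 1.18 d

From 1/θ_c = Y·k·S/(K_s + S) − k_d: Y·k·S/(K_s+S) = 0.638 × 4.45 × 14.7 / (31.9 + 14.7) = 0.8956 d⁻¹.
Then 1/θ_c = μ − k_d = 0.8956 − 0.0514 = 0.8442 d⁻¹, giving θ_c = 1.185 d.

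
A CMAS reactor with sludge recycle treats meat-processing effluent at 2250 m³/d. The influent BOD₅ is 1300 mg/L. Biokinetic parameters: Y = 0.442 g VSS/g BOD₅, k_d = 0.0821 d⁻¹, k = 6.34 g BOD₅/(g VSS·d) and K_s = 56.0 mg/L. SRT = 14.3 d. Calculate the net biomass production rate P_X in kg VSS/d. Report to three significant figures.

From the Monod/SRT balance for a CMAS, S = K_s·(1+k_d θ_c)/[θ_c·(Y k − k_d) − 1] = 56.0 × (1 + 0.0821 × 14.3) / [14.3 × (0.442 × 6.34 − 0.0821) − 1] = 121.7 / 37.90 = 3.212 mg/L.
Correct the yield for decay: Y_obs = Y/(1 + k_d θ_c) = 0.442 / (1 + 0.0821 × 14.3) = 0.442 / 2.174 = 0.2033.
Mass of BOD₅ removed per day: Q(S₀ − S) = 2250 × 1297 g/m³ = 2918 kg/d.
P_X = Y_obs · Q(S₀ − S) = 0.2033 × 2918 = 593.2 kg VSS/d.

P_X ≈ 593 kg VSS/d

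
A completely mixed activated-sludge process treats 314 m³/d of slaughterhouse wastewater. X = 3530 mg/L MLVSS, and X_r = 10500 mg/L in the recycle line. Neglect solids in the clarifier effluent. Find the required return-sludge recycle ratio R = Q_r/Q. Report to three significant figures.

R ≈ 0.506

R = Q_r/Q = X/(X_r − X) = 3530 / (10500 − 3530) = 0.5065.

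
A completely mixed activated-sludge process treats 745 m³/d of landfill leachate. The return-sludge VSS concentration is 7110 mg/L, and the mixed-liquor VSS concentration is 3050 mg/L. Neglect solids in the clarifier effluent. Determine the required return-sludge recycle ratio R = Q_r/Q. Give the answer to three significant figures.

Mass balance around the secondary clarifier (neglecting effluent solids): R = X / (X_r − X) = 3050 / (7110 − 3050) = 0.7512.

R ≈ 0.751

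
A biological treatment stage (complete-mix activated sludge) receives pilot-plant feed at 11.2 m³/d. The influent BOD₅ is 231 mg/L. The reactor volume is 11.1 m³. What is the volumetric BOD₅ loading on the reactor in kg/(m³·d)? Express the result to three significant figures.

L_v = Q S₀ / V = 11.2 × 231 × 10⁻³ / 11.10 = 0.2331 kg/(m³·d).

L_v ≈ 0.233 kg BOD₅/(m³·d)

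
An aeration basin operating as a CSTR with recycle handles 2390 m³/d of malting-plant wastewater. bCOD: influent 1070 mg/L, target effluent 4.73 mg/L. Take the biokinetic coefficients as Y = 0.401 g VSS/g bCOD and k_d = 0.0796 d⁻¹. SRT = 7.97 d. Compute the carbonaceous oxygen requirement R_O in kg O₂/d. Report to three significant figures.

Observed yield with endogenous decay: Y_obs = Y / (1 + k_d·θ_c) = 0.401 / (1 + 0.0796 × 7.97) = 0.401 / 1.634 = 0.2453 g VSS/g bCOD.
ΔS = 1070 − 4.73 = 1065 mg/L, so the substrate removal rate is 2390 × 1065/1000 = 2546 kg bCOD/d.
P_X = Y_obs·Q·(S₀ − S) = 0.2453 × 2546 = 624.7 kg VSS/d.
Carbonaceous O₂ demand = substrate oxidised − cell-mass equivalent = 2546 − 1.42 × 624.7 = 1659 kg O₂/d.

R_O ≈ 1660 kg O₂/d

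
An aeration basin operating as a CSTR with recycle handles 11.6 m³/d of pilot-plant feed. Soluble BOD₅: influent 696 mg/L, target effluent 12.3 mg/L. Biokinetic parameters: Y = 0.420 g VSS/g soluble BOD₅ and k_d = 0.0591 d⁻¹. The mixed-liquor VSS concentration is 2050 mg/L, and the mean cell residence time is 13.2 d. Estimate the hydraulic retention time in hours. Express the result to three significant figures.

From the SRT design equation V = Y Q (S₀−S) θ_c / [X (1 + k_d θ_c)] = 0.420 × 11.6 × (696 − 12.3) × 13.2 / [2050 × (1 + 0.0591 × 13.2)] = 4.4×10^4 / 3649 = 12.05 m³.
HRT = V/Q = 12.05 m³ / 11.6 m³·d⁻¹ = 1.039 d × 24 = 24.93 h.

τ ≈ 24.9 h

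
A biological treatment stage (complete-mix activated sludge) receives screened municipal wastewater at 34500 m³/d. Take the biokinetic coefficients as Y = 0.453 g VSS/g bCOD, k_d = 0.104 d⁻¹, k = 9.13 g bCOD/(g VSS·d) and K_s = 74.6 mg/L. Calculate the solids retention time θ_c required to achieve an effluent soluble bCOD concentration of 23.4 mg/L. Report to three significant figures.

At the target effluent, Y k S/(K_s+S) = 0.453×9.13×23.4/98.00 = 0.9875 d⁻¹.
θ_c = 1/(μ − k_d) = 1/(0.9875 − 0.104) = 1/0.8835 = 1.132 d.

θ_c ≈ 1.13 d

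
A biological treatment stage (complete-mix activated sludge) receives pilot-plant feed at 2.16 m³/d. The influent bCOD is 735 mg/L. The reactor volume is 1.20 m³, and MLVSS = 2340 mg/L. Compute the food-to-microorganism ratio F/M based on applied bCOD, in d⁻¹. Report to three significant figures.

F/M ≈ 0.565 d⁻¹

F/M = Q·S₀ / (V·X) = 2.16 × 735 / (1.200 × 2340) = 0.5654 g bCOD·(g VSS·d)⁻¹.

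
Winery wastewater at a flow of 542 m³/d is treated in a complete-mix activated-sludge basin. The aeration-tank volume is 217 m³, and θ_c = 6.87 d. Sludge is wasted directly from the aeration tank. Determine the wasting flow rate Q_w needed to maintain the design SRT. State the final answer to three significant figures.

With mixed-liquor wasting, θ_c = V/Q_w, so Q_w = V/θ_c = 217.0/6.87 = 31.59 m³/d.

Q_w ≈ 31.6 m³/d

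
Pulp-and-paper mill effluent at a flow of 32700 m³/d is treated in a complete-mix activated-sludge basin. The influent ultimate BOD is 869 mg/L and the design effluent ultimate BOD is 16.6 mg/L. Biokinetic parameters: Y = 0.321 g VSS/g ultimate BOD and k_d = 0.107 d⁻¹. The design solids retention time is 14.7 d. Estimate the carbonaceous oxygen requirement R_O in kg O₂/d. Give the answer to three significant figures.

Correct the yield for decay: Y_obs = Y/(1 + k_d θ_c) = 0.321 / (1 + 0.107 × 14.7) = 0.321 / 2.573 = 0.1248.
Substrate removed = Q·(S₀ − S) = 32700 m³/d × (869 − 16.6) g/m³ = 2.79×10^7 g/d = 27873 kg/d.
Net sludge production P_X = 0.1248 × 27873 = 3478 kg VSS/d.
R_O = Q·(S₀ − S) − 1.42·P_X = 27873 − 1.42 × 3478 = 22935 kg O₂/d.

R_O ≈ 22900 kg O₂/d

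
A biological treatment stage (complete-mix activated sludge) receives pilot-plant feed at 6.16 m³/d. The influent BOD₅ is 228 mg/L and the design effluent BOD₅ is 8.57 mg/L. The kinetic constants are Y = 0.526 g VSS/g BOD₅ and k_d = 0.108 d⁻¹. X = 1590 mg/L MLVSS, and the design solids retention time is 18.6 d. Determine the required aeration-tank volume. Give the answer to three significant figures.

From the SRT design equation V = Y Q (S₀−S) θ_c / [X (1 + k_d θ_c)] = 0.526 × 6.16 × (228 − 8.57) × 18.6 / [1590 × (1 + 0.108 × 18.6)] = 1.32×10^4 / 4784 = 2.764 m³.

V ≈ 2.76 m³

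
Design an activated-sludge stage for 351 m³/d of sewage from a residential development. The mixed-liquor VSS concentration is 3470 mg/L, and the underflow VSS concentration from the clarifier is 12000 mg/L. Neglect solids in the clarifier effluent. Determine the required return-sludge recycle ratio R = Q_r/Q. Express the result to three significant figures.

R = Q_r/Q = X/(X_r − X) = 3470 / (12000 − 3470) = 0.4068.

R ≈ 0.407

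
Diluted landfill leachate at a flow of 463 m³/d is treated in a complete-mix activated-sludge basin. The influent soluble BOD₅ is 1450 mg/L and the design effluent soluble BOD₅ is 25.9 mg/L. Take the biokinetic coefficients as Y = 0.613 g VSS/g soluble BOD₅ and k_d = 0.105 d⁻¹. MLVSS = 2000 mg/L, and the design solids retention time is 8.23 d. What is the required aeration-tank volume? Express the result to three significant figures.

V ≈ 892 m³

Rearranging the biomass balance for a CMAS with decay, V = Y·Q·ΔS·θ_c / [X·(1+k_d θ_c)] = 0.613 × 463 × (1450 − 25.9) × 8.23 / [2000 × (1 + 0.105 × 8.23)] = 3.33×10^6 / 3728 = 892.2 m³.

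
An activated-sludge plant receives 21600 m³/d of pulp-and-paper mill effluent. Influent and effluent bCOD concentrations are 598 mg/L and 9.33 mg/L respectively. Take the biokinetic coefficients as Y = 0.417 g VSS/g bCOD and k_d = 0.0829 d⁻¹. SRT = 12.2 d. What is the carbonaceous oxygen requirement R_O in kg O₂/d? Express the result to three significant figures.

The observed yield is Y_obs = Y/(1 + k_d·θ_c) = 0.417 / (1 + 0.0829 × 12.2) = 0.417 / 2.011 = 0.2073 g VSS per g bCOD removed.
Q·(S₀ − S) = 21600 × (598 − 9.33) × 10⁻³ = 12715 kg/d removed.
Net sludge production P_X = 0.2073 × 12715 = 2636 kg VSS/d.
Carbonaceous O₂ demand = substrate oxidised − cell-mass equivalent = 12715 − 1.42 × 2636 = 8972 kg O₂/d.

R_O ≈ 8970 kg O₂/d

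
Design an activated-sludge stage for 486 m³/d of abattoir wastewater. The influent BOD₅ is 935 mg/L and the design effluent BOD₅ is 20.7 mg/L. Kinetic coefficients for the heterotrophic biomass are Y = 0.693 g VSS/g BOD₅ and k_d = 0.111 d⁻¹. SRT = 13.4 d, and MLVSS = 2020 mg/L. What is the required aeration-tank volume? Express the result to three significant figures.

V ≈ 821 m³

Steady-state biomass mass balance: V·X·(1 + k_d·θ_c) = Y·Q·(S₀ − S)·θ_c, so V = 0.693 × 486 × (935 − 20.7) × 13.4 / [2020 × (1 + 0.111 × 13.4)] = 4.13×10^6 / 5025 = 821.2 m³.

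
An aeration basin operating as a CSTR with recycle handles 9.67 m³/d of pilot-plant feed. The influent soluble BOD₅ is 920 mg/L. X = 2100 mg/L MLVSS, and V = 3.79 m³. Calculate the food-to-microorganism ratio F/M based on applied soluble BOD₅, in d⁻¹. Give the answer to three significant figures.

F/M = applied load / biomass = Q·S₀/(V·X) = 9.67 × 920 / (3.790 × 2100) = 1.118 d⁻¹.

F/M ≈ 1.12 d⁻¹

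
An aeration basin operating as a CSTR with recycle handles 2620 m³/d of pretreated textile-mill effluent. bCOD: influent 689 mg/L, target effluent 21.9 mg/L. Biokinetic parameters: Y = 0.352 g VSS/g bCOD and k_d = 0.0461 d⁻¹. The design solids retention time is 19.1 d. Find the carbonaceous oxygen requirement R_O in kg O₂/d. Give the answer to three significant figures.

R_O ≈ 1280 kg O₂/d

Correct the yield for decay: Y_obs = Y/(1 + k_d θ_c) = 0.352 / (1 + 0.0461 × 19.1) = 0.352 / 1.881 = 0.1872.
ΔS = 689 − 21.9 = 667.1 mg/L, so the substrate removal rate is 2620 × 667.1/1000 = 1748 kg bCOD/d.
Biomass synthesised: P_X = Y_obs × 1748 = 327.2 kg VSS/d.
R_O = Q·(S₀ − S) − 1.42·P_X = 1748 − 1.42 × 327.2 = 1283 kg O₂/d.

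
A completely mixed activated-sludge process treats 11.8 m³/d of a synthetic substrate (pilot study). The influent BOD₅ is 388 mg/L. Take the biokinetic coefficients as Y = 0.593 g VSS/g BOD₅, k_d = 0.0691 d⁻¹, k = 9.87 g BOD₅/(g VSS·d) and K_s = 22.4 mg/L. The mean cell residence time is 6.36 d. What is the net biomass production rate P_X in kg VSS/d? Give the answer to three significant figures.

P_X ≈ 1.88 kg VSS/d

From the Monod/SRT balance for a CMAS, S = K_s·(1+k_d θ_c)/[θ_c·(Y k − k_d) − 1] = 22.4 × (1 + 0.0691 × 6.36) / [6.36 × (0.593 × 9.87 − 0.0691) − 1] = 32.24 / 35.79 = 0.9011 mg/L.
Observed yield with endogenous decay: Y_obs = Y / (1 + k_d·θ_c) = 0.593 / (1 + 0.0691 × 6.36) = 0.593 / 1.439 = 0.4120 g VSS/g BOD₅.
Substrate removed = Q·(S₀ − S) = 11.8 m³/d × (388 − 0.901) g/m³ = 4.57×10^3 g/d = 4.568 kg/d.
Net biomass production P_X = Y_obs × Q·(S₀ − S) = 0.4120 × 4.568 = 1.882 kg VSS/d.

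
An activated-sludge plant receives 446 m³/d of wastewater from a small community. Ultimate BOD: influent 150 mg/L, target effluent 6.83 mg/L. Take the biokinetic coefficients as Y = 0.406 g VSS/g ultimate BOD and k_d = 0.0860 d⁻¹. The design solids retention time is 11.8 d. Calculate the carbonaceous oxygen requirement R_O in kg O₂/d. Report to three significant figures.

Y_obs = Y / (1 + k_d θ_c) = 0.406 / (1 + 0.0860 × 11.8) = 0.406 / 2.015 = 0.2015.
Substrate removed = Q·(S₀ − S) = 446 m³/d × (150 − 6.83) g/m³ = 6.39×10^4 g/d = 63.85 kg/d.
Net sludge production P_X = 0.2015 × 63.85 = 12.87 kg VSS/d.
R_O = Q·(S₀ − S) − 1.42·P_X = 63.85 − 1.42 × 12.87 = 45.58 kg O₂/d.

R_O ≈ 45.6 kg O₂/d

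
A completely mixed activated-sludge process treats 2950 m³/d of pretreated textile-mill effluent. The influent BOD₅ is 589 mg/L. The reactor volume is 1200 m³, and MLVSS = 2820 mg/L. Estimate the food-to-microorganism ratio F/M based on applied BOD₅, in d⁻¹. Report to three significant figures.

F/M ≈ 0.513 d⁻¹

F/M = applied load / biomass = Q·S₀/(V·X) = 2950 × 589 / (1200 × 2820) = 0.5135 d⁻¹.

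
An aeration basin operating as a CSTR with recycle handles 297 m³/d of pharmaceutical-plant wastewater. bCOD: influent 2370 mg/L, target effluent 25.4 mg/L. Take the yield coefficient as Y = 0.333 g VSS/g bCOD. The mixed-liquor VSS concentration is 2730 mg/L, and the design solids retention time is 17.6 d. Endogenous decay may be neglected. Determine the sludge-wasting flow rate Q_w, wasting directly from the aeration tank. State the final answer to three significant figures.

V·X = Y·Q·ΔS·θ_c gives V = 0.333 × 297 × (2370 − 25.4) × 17.6 / 2730 = 1495 m³.
For wasting at MLVSS concentration, Q_w = V/θ_c = 1495/17.6 = 84.94 m³/d.

Q_w ≈ 84.9 m³/d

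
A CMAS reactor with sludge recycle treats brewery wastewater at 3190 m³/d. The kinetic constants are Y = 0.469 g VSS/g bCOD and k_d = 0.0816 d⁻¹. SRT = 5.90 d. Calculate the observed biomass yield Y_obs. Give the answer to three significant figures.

Y_obs ≈ 0.317 g VSS/g bCOD

The observed yield is Y_obs = Y/(1 + k_d·θ_c) = 0.469 / (1 + 0.0816 × 5.90) = 0.469 / 1.481 = 0.3166 g VSS per g bCOD removed.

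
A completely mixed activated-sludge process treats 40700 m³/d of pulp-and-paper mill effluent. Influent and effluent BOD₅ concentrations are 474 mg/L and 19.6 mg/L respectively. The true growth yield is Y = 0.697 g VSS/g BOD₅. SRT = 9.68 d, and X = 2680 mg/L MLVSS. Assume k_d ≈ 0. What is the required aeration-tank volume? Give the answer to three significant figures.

V ≈ 46600 m³

V·X = Y·Q·ΔS·θ_c gives V = 0.697 × 40700 × (474 − 19.6) × 9.68 / 2680 = 46559 m³.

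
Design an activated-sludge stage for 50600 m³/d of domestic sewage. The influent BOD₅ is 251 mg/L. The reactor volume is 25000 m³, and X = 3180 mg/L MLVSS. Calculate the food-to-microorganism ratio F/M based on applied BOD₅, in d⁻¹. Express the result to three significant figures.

F/M = applied load / biomass = Q·S₀/(V·X) = 50600 × 251 / (25000 × 3180) = 0.1598 d⁻¹.

F/M ≈ 0.160 d⁻¹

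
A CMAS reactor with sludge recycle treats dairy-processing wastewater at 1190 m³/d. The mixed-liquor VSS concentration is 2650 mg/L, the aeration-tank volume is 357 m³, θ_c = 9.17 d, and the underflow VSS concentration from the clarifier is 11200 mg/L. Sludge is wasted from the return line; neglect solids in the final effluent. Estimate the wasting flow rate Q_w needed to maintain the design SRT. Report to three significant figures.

Q_w ≈ 9.21 m³/d

Wasting from the return line (neglecting effluent solids): Q_w = V·X / (θ_c·X_r) = 357.0 × 2650 / (9.17 × 11200) = 9.211 m³/d.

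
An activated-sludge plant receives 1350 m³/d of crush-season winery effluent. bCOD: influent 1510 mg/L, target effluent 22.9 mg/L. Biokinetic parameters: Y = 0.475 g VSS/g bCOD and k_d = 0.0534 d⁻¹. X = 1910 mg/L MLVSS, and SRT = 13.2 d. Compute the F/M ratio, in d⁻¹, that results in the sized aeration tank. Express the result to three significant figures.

From the SRT design equation V = Y Q (S₀−S) θ_c / [X (1 + k_d θ_c)] = 0.475 × 1350 × (1510 − 22.9) × 13.2 / [1910 × (1 + 0.0534 × 13.2)] = 1.26×10^7 / 3256 = 3866 m³.
F/M = applied load / biomass = Q·S₀/(V·X) = 1350 × 1510 / (3866 × 1910) = 0.2761 d⁻¹.

F/M ≈ 0.276 d⁻¹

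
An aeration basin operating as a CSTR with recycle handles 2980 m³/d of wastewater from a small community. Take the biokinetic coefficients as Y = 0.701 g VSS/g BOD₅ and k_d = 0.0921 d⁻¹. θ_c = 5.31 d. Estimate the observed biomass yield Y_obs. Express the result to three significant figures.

Y_obs ≈ 0.471 g VSS/g BOD₅

The observed yield is Y_obs = Y/(1 + k_d·θ_c) = 0.701 / (1 + 0.0921 × 5.31) = 0.701 / 1.489 = 0.4708 g VSS per g BOD₅ removed.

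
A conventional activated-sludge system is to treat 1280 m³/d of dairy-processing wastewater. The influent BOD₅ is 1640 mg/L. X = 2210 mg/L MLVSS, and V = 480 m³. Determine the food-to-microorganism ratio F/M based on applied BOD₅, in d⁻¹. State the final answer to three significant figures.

F/M ≈ 1.98 d⁻¹

F/M = Q·S₀ / (V·X) = 1280 × 1640 / (480.0 × 2210) = 1.979 g BOD₅·(g VSS·d)⁻¹.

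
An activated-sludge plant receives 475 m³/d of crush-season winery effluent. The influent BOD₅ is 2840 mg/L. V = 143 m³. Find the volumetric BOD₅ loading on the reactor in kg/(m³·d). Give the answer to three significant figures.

Volumetric loading L_v = Q·S₀ / V = 475 × 2840 g/m³ / 143.0 m³ = 9434 g/(m³·d) = 9.434 kg BOD₅/(m³·d).

L_v ≈ 9.43 kg BOD₅/(m³·d)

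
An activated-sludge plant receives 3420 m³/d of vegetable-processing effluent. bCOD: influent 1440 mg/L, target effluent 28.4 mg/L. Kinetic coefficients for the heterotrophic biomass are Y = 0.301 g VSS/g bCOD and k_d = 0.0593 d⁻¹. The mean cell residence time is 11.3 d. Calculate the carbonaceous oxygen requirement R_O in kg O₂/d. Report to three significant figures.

The observed yield is Y_obs = Y/(1 + k_d·θ_c) = 0.301 / (1 + 0.0593 × 11.3) = 0.301 / 1.670 = 0.1802 g VSS per g bCOD removed.
Substrate removed = Q·(S₀ − S) = 3420 m³/d × (1440 − 28.4) g/m³ = 4.83×10^6 g/d = 4828 kg/d.
Net sludge production P_X = 0.1802 × 4828 = 870.1 kg VSS/d.
Carbonaceous O₂ demand = substrate oxidised − cell-mass equivalent = 4828 − 1.42 × 870.1 = 3592 kg O₂/d.

R_O ≈ 3590 kg O₂/d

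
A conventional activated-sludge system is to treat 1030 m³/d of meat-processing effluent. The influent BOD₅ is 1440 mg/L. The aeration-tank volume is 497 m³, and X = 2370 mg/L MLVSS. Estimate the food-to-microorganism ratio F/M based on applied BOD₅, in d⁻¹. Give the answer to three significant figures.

F/M ≈ 1.26 d⁻¹

F/M = applied load / biomass = Q·S₀/(V·X) = 1030 × 1440 / (497.0 × 2370) = 1.259 d⁻¹.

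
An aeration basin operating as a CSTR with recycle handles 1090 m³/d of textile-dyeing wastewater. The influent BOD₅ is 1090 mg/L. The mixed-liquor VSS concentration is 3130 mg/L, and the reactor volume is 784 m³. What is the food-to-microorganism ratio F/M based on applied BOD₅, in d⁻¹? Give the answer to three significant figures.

F/M ≈ 0.484 d⁻¹

F/M = Q·S₀ / (V·X) = 1090 × 1090 / (784.0 × 3130) = 0.4842 g BOD₅·(g VSS·d)⁻¹.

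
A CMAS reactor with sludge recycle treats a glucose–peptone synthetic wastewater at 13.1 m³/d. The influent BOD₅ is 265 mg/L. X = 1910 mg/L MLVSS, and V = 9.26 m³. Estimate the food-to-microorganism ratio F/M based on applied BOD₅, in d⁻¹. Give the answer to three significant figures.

F/M ≈ 0.196 d⁻¹

F/M = Q·S₀ / (V·X) = 13.1 × 265 / (9.260 × 1910) = 0.1963 g BOD₅·(g VSS·d)⁻¹.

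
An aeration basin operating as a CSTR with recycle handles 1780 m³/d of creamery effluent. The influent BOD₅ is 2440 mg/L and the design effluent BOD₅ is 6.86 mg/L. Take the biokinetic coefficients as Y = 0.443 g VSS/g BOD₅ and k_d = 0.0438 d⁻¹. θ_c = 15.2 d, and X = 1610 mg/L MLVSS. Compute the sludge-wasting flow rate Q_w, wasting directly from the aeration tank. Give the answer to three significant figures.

From the SRT design equation V = Y Q (S₀−S) θ_c / [X (1 + k_d θ_c)] = 0.443 × 1780 × (2440 − 6.86) × 15.2 / [1610 × (1 + 0.0438 × 15.2)] = 2.92×10^7 / 2682 = 10874 m³.
For wasting at MLVSS concentration, Q_w = V/θ_c = 10874/15.2 = 715.4 m³/d.

Q_w ≈ 715 m³/d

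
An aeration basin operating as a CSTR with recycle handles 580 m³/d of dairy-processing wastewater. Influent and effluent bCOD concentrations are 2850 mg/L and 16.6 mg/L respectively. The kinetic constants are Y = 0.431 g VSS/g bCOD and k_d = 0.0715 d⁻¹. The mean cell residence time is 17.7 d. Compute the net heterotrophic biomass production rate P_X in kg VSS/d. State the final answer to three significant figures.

P_X ≈ 313 kg VSS/d

The observed yield is Y_obs = Y/(1 + k_d·θ_c) = 0.431 / (1 + 0.0715 × 17.7) = 0.431 / 2.266 = 0.1902 g VSS per g bCOD removed.
ΔS = 2850 − 16.6 = 2833 mg/L, so the substrate removal rate is 580 × 2833/1000 = 1643 kg bCOD/d.
Biomass produced: P_X = Y_obs·Q·ΔS = 0.1902 × 1643 ≈ 312.6 kg VSS/d.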